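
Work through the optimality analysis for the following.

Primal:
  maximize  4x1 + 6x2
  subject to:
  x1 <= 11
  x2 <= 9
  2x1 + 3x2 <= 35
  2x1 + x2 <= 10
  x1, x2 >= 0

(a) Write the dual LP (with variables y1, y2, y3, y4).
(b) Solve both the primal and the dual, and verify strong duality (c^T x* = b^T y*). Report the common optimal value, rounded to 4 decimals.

The standard primal-dual pair for 'max c^T x s.t. A x <= b, x >= 0' is:
  Dual:  min b^T y  s.t.  A^T y >= c,  y >= 0.

So the dual LP is:
  minimize  11y1 + 9y2 + 35y3 + 10y4
  subject to:
    y1 + 2y3 + 2y4 >= 4
    y2 + 3y3 + y4 >= 6
    y1, y2, y3, y4 >= 0

Solving the primal: x* = (0.5, 9).
  primal value c^T x* = 56.
Solving the dual: y* = (0, 4, 0, 2).
  dual value b^T y* = 56.
Strong duality: c^T x* = b^T y*. Confirmed.

56


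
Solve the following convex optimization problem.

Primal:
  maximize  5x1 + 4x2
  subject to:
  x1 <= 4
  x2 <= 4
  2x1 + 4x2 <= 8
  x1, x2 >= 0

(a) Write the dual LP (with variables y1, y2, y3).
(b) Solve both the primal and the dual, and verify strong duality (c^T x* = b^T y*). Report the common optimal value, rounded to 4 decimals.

The standard primal-dual pair for 'max c^T x s.t. A x <= b, x >= 0' is:
  Dual:  min b^T y  s.t.  A^T y >= c,  y >= 0.

So the dual LP is:
  minimize  4y1 + 4y2 + 8y3
  subject to:
    y1 + 2y3 >= 5
    y2 + 4y3 >= 4
    y1, y2, y3 >= 0

Solving the primal: x* = (4, 0).
  primal value c^T x* = 20.
Solving the dual: y* = (3, 0, 1).
  dual value b^T y* = 20.
Strong duality: c^T x* = b^T y*. Confirmed.

20


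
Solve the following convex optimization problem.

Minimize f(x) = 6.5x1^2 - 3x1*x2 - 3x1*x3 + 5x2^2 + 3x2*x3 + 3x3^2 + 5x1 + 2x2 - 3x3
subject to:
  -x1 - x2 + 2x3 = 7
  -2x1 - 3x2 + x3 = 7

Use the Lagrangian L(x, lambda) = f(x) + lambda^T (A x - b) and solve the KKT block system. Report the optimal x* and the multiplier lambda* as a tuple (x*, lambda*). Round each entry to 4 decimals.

Form the Lagrangian:
  L(x, lambda) = (1/2) x^T Q x + c^T x + lambda^T (A x - b)
Stationarity (grad_x L = 0): Q x + c + A^T lambda = 0.
Primal feasibility: A x = b.

This gives the KKT block system:
  [ Q   A^T ] [ x     ]   [-c ]
  [ A    0  ] [ lambda ] = [ b ]

Solving the linear system:
  x*      = (-0.2635, -1.2419, 2.7473)
  lambda* = (-6.0518, 1.5551)
  f(x*)   = 9.7171

x* = (-0.2635, -1.2419, 2.7473), lambda* = (-6.0518, 1.5551)


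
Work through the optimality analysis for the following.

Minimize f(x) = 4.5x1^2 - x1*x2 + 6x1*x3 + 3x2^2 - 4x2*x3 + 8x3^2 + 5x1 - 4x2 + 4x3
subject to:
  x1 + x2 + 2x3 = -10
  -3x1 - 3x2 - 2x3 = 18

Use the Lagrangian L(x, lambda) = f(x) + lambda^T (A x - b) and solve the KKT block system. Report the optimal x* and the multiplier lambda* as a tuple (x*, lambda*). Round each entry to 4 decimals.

Form the Lagrangian:
  L(x, lambda) = (1/2) x^T Q x + c^T x + lambda^T (A x - b)
Stationarity (grad_x L = 0): Q x + c + A^T lambda = 0.
Primal feasibility: A x = b.

This gives the KKT block system:
  [ Q   A^T ] [ x     ]   [-c ]
  [ A    0  ] [ lambda ] = [ b ]

Solving the linear system:
  x*      = (-0.4118, -3.5882, -3)
  lambda* = (17.5294, 1.4706)
  f(x*)   = 74.5588

x* = (-0.4118, -3.5882, -3), lambda* = (17.5294, 1.4706)


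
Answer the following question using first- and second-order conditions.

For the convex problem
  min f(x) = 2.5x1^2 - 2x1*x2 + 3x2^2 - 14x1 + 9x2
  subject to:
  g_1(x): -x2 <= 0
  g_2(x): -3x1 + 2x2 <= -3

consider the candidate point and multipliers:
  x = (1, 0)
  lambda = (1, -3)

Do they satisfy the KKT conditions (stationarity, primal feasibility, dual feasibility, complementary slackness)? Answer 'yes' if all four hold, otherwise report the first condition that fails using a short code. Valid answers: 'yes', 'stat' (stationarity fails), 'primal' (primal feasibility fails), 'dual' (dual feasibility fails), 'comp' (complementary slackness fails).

Gradient of f: grad f(x) = Q x + c = (-9, 7)
Constraint values g_i(x) = a_i^T x - b_i:
  g_1((1, 0)) = 0
  g_2((1, 0)) = 0
Stationarity residual: grad f(x) + sum_i lambda_i a_i = (0, 0)
  -> stationarity OK
Primal feasibility (all g_i <= 0): OK
Dual feasibility (all lambda_i >= 0): FAILS
Complementary slackness (lambda_i * g_i(x) = 0 for all i): OK

Verdict: the first failing condition is dual_feasibility -> dual.

dual


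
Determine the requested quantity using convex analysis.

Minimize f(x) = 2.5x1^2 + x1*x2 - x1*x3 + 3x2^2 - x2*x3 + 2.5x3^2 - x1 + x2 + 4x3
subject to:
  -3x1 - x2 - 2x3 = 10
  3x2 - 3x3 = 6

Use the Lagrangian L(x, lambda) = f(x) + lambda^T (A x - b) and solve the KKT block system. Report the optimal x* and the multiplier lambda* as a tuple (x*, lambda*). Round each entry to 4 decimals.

Form the Lagrangian:
  L(x, lambda) = (1/2) x^T Q x + c^T x + lambda^T (A x - b)
Stationarity (grad_x L = 0): Q x + c + A^T lambda = 0.
Primal feasibility: A x = b.

This gives the KKT block system:
  [ Q   A^T ] [ x     ]   [-c ]
  [ A    0  ] [ lambda ] = [ b ]

Solving the linear system:
  x*      = (-1.5714, -0.4286, -2.4286)
  lambda* = (-2.2857, -0.5238)
  f(x*)   = 8.7143

x* = (-1.5714, -0.4286, -2.4286), lambda* = (-2.2857, -0.5238)


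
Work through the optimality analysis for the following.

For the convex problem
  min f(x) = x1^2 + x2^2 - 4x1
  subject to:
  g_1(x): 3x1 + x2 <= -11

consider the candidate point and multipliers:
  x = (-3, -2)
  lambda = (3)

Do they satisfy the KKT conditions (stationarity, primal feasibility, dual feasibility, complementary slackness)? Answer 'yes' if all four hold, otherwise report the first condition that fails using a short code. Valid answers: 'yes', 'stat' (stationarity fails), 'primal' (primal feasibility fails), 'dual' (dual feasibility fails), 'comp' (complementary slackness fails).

Gradient of f: grad f(x) = Q x + c = (-10, -4)
Constraint values g_i(x) = a_i^T x - b_i:
  g_1((-3, -2)) = 0
Stationarity residual: grad f(x) + sum_i lambda_i a_i = (-1, -1)
  -> stationarity FAILS
Primal feasibility (all g_i <= 0): OK
Dual feasibility (all lambda_i >= 0): OK
Complementary slackness (lambda_i * g_i(x) = 0 for all i): OK

Verdict: the first failing condition is stationarity -> stat.

stat


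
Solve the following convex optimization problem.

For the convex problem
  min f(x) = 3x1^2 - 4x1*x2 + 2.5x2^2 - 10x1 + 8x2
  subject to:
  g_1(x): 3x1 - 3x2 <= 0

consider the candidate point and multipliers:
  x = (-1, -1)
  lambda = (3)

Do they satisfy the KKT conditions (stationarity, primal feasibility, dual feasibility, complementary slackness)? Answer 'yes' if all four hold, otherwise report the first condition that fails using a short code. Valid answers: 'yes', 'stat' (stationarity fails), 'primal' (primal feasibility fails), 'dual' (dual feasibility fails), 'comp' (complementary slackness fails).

Gradient of f: grad f(x) = Q x + c = (-12, 7)
Constraint values g_i(x) = a_i^T x - b_i:
  g_1((-1, -1)) = 0
Stationarity residual: grad f(x) + sum_i lambda_i a_i = (-3, -2)
  -> stationarity FAILS
Primal feasibility (all g_i <= 0): OK
Dual feasibility (all lambda_i >= 0): OK
Complementary slackness (lambda_i * g_i(x) = 0 for all i): OK

Verdict: the first failing condition is stationarity -> stat.

stat


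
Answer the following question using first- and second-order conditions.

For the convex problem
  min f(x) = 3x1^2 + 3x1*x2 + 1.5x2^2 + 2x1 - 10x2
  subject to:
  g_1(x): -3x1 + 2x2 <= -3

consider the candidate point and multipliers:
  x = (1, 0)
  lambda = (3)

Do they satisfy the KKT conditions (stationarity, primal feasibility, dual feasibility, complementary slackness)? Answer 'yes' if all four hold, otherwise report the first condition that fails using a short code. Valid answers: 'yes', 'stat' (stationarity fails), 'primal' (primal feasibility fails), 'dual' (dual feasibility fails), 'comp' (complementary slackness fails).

Gradient of f: grad f(x) = Q x + c = (8, -7)
Constraint values g_i(x) = a_i^T x - b_i:
  g_1((1, 0)) = 0
Stationarity residual: grad f(x) + sum_i lambda_i a_i = (-1, -1)
  -> stationarity FAILS
Primal feasibility (all g_i <= 0): OK
Dual feasibility (all lambda_i >= 0): OK
Complementary slackness (lambda_i * g_i(x) = 0 for all i): OK

Verdict: the first failing condition is stationarity -> stat.

stat


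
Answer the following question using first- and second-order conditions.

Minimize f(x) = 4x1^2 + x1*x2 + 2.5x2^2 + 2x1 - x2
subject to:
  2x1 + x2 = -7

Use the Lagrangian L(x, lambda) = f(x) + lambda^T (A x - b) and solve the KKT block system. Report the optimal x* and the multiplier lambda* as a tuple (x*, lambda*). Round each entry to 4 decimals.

Form the Lagrangian:
  L(x, lambda) = (1/2) x^T Q x + c^T x + lambda^T (A x - b)
Stationarity (grad_x L = 0): Q x + c + A^T lambda = 0.
Primal feasibility: A x = b.

This gives the KKT block system:
  [ Q   A^T ] [ x     ]   [-c ]
  [ A    0  ] [ lambda ] = [ b ]

Solving the linear system:
  x*      = (-2.7917, -1.4167)
  lambda* = (10.875)
  f(x*)   = 35.9792

x* = (-2.7917, -1.4167), lambda* = (10.875)


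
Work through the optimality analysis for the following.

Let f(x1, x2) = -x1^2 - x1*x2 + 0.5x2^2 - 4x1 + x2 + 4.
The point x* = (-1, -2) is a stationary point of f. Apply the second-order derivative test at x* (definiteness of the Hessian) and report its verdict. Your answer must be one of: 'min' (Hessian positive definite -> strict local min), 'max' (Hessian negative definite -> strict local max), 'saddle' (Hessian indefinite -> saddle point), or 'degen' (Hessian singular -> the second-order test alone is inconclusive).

Compute the Hessian H = grad^2 f:
  H = [[-2, -1], [-1, 1]]
Verify stationarity: grad f(x*) = H x* + g = (0, 0).
Eigenvalues of H: -2.3028, 1.3028.
Eigenvalues have mixed signs, so H is indefinite -> x* is a saddle point.

saddle


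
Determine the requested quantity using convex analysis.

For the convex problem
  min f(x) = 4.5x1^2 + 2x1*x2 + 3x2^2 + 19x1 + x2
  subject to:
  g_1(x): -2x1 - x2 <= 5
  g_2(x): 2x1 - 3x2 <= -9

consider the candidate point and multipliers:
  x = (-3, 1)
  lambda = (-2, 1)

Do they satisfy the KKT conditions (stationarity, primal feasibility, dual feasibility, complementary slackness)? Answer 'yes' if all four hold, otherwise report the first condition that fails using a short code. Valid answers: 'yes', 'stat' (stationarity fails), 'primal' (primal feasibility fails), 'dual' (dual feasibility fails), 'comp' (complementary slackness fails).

Gradient of f: grad f(x) = Q x + c = (-6, 1)
Constraint values g_i(x) = a_i^T x - b_i:
  g_1((-3, 1)) = 0
  g_2((-3, 1)) = 0
Stationarity residual: grad f(x) + sum_i lambda_i a_i = (0, 0)
  -> stationarity OK
Primal feasibility (all g_i <= 0): OK
Dual feasibility (all lambda_i >= 0): FAILS
Complementary slackness (lambda_i * g_i(x) = 0 for all i): OK

Verdict: the first failing condition is dual_feasibility -> dual.

dual


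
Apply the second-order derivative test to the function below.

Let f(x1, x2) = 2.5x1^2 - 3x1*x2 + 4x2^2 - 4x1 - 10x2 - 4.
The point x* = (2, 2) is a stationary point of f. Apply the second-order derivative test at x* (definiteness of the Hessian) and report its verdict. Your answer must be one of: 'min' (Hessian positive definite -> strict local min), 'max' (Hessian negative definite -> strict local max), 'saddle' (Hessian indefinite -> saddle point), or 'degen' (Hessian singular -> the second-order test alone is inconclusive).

Compute the Hessian H = grad^2 f:
  H = [[5, -3], [-3, 8]]
Verify stationarity: grad f(x*) = H x* + g = (0, 0).
Eigenvalues of H: 3.1459, 9.8541.
Both eigenvalues > 0, so H is positive definite -> x* is a strict local min.

min


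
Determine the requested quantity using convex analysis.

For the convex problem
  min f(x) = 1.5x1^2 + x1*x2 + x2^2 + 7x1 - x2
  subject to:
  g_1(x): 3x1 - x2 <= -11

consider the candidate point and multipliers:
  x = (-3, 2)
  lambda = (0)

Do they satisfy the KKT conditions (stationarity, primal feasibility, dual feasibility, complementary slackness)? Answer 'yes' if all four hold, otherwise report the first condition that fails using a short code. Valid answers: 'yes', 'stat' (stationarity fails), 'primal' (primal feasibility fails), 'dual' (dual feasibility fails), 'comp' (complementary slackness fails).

Gradient of f: grad f(x) = Q x + c = (0, 0)
Constraint values g_i(x) = a_i^T x - b_i:
  g_1((-3, 2)) = 0
Stationarity residual: grad f(x) + sum_i lambda_i a_i = (0, 0)
  -> stationarity OK
Primal feasibility (all g_i <= 0): OK
Dual feasibility (all lambda_i >= 0): OK
Complementary slackness (lambda_i * g_i(x) = 0 for all i): OK

Verdict: yes, KKT holds.

yes


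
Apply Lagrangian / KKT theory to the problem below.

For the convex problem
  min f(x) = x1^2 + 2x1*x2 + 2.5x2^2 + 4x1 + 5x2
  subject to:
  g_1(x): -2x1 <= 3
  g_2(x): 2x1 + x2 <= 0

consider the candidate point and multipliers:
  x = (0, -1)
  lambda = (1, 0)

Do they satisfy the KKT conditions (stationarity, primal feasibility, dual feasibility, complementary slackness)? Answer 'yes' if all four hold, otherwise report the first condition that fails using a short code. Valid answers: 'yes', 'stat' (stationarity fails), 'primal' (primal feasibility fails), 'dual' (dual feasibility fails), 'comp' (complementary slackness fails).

Gradient of f: grad f(x) = Q x + c = (2, 0)
Constraint values g_i(x) = a_i^T x - b_i:
  g_1((0, -1)) = -3
  g_2((0, -1)) = -1
Stationarity residual: grad f(x) + sum_i lambda_i a_i = (0, 0)
  -> stationarity OK
Primal feasibility (all g_i <= 0): OK
Dual feasibility (all lambda_i >= 0): OK
Complementary slackness (lambda_i * g_i(x) = 0 for all i): FAILS

Verdict: the first failing condition is complementary_slackness -> comp.

comp


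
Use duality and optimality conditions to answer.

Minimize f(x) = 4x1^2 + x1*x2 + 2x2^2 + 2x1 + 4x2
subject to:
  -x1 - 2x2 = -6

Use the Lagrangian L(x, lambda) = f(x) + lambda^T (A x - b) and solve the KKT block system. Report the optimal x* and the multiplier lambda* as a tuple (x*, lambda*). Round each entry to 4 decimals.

Form the Lagrangian:
  L(x, lambda) = (1/2) x^T Q x + c^T x + lambda^T (A x - b)
Stationarity (grad_x L = 0): Q x + c + A^T lambda = 0.
Primal feasibility: A x = b.

This gives the KKT block system:
  [ Q   A^T ] [ x     ]   [-c ]
  [ A    0  ] [ lambda ] = [ b ]

Solving the linear system:
  x*      = (0.375, 2.8125)
  lambda* = (7.8125)
  f(x*)   = 29.4375

x* = (0.375, 2.8125), lambda* = (7.8125)


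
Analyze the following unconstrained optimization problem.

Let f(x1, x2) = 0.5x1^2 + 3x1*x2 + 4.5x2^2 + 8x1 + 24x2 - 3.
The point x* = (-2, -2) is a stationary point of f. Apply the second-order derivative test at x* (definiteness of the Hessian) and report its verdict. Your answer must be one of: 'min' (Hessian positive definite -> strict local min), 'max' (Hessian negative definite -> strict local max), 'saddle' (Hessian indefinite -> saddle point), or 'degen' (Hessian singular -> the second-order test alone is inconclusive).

Compute the Hessian H = grad^2 f:
  H = [[1, 3], [3, 9]]
Verify stationarity: grad f(x*) = H x* + g = (0, 0).
Eigenvalues of H: 0, 10.
H has a zero eigenvalue (singular; positive semidefinite but not definite), so H is neither positive definite, negative definite, nor indefinite. The second-order test alone is inconclusive -> degen.
(Indeed, f is constant along the null direction of H through x*, so x* is not a strict local extremum.)

degen


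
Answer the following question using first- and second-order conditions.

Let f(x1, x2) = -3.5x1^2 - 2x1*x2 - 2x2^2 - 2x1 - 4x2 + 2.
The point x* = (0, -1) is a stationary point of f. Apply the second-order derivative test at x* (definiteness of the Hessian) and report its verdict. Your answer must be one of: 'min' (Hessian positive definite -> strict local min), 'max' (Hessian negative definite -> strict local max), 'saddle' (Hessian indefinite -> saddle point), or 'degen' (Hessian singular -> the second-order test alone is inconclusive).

Compute the Hessian H = grad^2 f:
  H = [[-7, -2], [-2, -4]]
Verify stationarity: grad f(x*) = H x* + g = (0, 0).
Eigenvalues of H: -8, -3.
Both eigenvalues < 0, so H is negative definite -> x* is a strict local max.

max


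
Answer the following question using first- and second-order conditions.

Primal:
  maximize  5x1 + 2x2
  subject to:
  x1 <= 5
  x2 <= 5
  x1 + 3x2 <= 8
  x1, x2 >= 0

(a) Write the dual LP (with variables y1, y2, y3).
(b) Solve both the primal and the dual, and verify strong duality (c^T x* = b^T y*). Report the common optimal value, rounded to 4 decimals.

The standard primal-dual pair for 'max c^T x s.t. A x <= b, x >= 0' is:
  Dual:  min b^T y  s.t.  A^T y >= c,  y >= 0.

So the dual LP is:
  minimize  5y1 + 5y2 + 8y3
  subject to:
    y1 + y3 >= 5
    y2 + 3y3 >= 2
    y1, y2, y3 >= 0

Solving the primal: x* = (5, 1).
  primal value c^T x* = 27.
Solving the dual: y* = (4.3333, 0, 0.6667).
  dual value b^T y* = 27.
Strong duality: c^T x* = b^T y*. Confirmed.

27


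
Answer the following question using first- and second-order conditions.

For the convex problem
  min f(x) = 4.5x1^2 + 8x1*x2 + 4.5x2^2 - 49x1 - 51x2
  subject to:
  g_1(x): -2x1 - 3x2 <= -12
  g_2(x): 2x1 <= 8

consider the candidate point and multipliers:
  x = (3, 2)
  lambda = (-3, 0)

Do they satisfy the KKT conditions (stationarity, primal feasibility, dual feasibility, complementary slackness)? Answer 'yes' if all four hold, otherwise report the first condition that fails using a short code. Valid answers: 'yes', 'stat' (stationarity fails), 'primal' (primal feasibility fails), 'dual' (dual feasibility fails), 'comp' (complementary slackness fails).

Gradient of f: grad f(x) = Q x + c = (-6, -9)
Constraint values g_i(x) = a_i^T x - b_i:
  g_1((3, 2)) = 0
  g_2((3, 2)) = -2
Stationarity residual: grad f(x) + sum_i lambda_i a_i = (0, 0)
  -> stationarity OK
Primal feasibility (all g_i <= 0): OK
Dual feasibility (all lambda_i >= 0): FAILS
Complementary slackness (lambda_i * g_i(x) = 0 for all i): OK

Verdict: the first failing condition is dual_feasibility -> dual.

dual


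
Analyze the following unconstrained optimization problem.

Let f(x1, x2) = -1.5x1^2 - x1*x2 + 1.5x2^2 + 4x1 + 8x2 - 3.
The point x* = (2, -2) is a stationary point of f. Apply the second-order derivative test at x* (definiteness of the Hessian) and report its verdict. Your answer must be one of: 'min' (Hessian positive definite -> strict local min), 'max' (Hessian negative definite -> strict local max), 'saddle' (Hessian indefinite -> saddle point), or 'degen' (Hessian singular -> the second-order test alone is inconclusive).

Compute the Hessian H = grad^2 f:
  H = [[-3, -1], [-1, 3]]
Verify stationarity: grad f(x*) = H x* + g = (0, 0).
Eigenvalues of H: -3.1623, 3.1623.
Eigenvalues have mixed signs, so H is indefinite -> x* is a saddle point.

saddle


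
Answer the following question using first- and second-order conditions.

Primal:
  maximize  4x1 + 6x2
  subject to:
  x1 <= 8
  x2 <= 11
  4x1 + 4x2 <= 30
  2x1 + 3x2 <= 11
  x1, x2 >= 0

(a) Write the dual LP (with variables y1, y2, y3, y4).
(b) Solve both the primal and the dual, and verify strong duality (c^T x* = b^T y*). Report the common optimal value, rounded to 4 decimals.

The standard primal-dual pair for 'max c^T x s.t. A x <= b, x >= 0' is:
  Dual:  min b^T y  s.t.  A^T y >= c,  y >= 0.

So the dual LP is:
  minimize  8y1 + 11y2 + 30y3 + 11y4
  subject to:
    y1 + 4y3 + 2y4 >= 4
    y2 + 4y3 + 3y4 >= 6
    y1, y2, y3, y4 >= 0

Solving the primal: x* = (5.5, 0).
  primal value c^T x* = 22.
Solving the dual: y* = (0, 0, 0, 2).
  dual value b^T y* = 22.
Strong duality: c^T x* = b^T y*. Confirmed.

22


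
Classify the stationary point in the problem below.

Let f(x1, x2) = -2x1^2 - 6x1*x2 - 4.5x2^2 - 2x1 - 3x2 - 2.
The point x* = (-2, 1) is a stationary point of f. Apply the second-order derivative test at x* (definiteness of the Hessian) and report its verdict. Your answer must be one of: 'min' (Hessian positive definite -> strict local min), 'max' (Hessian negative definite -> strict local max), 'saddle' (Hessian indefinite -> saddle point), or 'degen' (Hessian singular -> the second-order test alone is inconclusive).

Compute the Hessian H = grad^2 f:
  H = [[-4, -6], [-6, -9]]
Verify stationarity: grad f(x*) = H x* + g = (0, 0).
Eigenvalues of H: -13, 0.
H has a zero eigenvalue (singular; negative semidefinite but not definite), so H is neither positive definite, negative definite, nor indefinite. The second-order test alone is inconclusive -> degen.
(Indeed, f is constant along the null direction of H through x*, so x* is not a strict local extremum.)

degen


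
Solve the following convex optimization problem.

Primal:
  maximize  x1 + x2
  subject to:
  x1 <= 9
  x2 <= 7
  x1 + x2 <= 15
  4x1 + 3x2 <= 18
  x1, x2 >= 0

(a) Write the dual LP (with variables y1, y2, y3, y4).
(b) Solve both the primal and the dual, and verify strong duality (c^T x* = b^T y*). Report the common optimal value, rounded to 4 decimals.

The standard primal-dual pair for 'max c^T x s.t. A x <= b, x >= 0' is:
  Dual:  min b^T y  s.t.  A^T y >= c,  y >= 0.

So the dual LP is:
  minimize  9y1 + 7y2 + 15y3 + 18y4
  subject to:
    y1 + y3 + 4y4 >= 1
    y2 + y3 + 3y4 >= 1
    y1, y2, y3, y4 >= 0

Solving the primal: x* = (0, 6).
  primal value c^T x* = 6.
Solving the dual: y* = (0, 0, 0, 0.3333).
  dual value b^T y* = 6.
Strong duality: c^T x* = b^T y*. Confirmed.

6


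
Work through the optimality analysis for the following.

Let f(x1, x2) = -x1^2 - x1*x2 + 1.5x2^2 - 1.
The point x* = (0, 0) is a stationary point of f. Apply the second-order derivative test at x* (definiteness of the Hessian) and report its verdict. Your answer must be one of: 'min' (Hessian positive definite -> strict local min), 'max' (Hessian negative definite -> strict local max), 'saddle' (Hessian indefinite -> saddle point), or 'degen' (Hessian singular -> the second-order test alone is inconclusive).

Compute the Hessian H = grad^2 f:
  H = [[-2, -1], [-1, 3]]
Verify stationarity: grad f(x*) = H x* + g = (0, 0).
Eigenvalues of H: -2.1926, 3.1926.
Eigenvalues have mixed signs, so H is indefinite -> x* is a saddle point.

saddle


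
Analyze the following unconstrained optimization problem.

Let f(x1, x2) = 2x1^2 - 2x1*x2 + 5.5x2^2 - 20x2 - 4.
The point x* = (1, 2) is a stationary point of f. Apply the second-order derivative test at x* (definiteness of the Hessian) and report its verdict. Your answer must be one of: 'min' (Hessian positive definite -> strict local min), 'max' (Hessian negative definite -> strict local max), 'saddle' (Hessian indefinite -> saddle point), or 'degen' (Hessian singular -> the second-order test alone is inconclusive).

Compute the Hessian H = grad^2 f:
  H = [[4, -2], [-2, 11]]
Verify stationarity: grad f(x*) = H x* + g = (0, 0).
Eigenvalues of H: 3.4689, 11.5311.
Both eigenvalues > 0, so H is positive definite -> x* is a strict local min.

min


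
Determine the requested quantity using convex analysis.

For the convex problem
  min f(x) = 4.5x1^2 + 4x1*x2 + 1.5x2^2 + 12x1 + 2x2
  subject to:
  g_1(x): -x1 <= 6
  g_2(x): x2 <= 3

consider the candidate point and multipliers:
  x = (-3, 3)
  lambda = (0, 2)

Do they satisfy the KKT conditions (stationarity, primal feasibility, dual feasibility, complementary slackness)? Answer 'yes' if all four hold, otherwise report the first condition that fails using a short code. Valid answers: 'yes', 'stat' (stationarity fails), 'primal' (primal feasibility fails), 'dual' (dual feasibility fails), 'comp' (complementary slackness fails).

Gradient of f: grad f(x) = Q x + c = (-3, -1)
Constraint values g_i(x) = a_i^T x - b_i:
  g_1((-3, 3)) = -3
  g_2((-3, 3)) = 0
Stationarity residual: grad f(x) + sum_i lambda_i a_i = (-3, 1)
  -> stationarity FAILS
Primal feasibility (all g_i <= 0): OK
Dual feasibility (all lambda_i >= 0): OK
Complementary slackness (lambda_i * g_i(x) = 0 for all i): OK

Verdict: the first failing condition is stationarity -> stat.

stat


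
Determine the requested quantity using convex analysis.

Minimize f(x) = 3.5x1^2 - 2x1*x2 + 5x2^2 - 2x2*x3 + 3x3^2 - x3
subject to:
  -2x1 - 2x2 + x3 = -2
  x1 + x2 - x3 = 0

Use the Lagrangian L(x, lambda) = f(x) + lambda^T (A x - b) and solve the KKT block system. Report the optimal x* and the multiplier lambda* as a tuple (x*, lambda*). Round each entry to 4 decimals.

Form the Lagrangian:
  L(x, lambda) = (1/2) x^T Q x + c^T x + lambda^T (A x - b)
Stationarity (grad_x L = 0): Q x + c + A^T lambda = 0.
Primal feasibility: A x = b.

This gives the KKT block system:
  [ Q   A^T ] [ x     ]   [-c ]
  [ A    0  ] [ lambda ] = [ b ]

Solving the linear system:
  x*      = (0.9524, 1.0476, 2)
  lambda* = (13.4762, 22.381)
  f(x*)   = 12.4762

x* = (0.9524, 1.0476, 2), lambda* = (13.4762, 22.381)


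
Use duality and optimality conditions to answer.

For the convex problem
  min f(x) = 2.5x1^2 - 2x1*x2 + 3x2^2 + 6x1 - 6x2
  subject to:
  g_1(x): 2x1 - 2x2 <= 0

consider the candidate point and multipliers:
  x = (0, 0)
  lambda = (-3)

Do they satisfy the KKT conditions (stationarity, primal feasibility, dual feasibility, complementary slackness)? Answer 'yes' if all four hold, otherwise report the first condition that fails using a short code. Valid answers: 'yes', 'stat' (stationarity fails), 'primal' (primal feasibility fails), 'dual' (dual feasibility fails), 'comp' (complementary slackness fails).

Gradient of f: grad f(x) = Q x + c = (6, -6)
Constraint values g_i(x) = a_i^T x - b_i:
  g_1((0, 0)) = 0
Stationarity residual: grad f(x) + sum_i lambda_i a_i = (0, 0)
  -> stationarity OK
Primal feasibility (all g_i <= 0): OK
Dual feasibility (all lambda_i >= 0): FAILS
Complementary slackness (lambda_i * g_i(x) = 0 for all i): OK

Verdict: the first failing condition is dual_feasibility -> dual.

dual


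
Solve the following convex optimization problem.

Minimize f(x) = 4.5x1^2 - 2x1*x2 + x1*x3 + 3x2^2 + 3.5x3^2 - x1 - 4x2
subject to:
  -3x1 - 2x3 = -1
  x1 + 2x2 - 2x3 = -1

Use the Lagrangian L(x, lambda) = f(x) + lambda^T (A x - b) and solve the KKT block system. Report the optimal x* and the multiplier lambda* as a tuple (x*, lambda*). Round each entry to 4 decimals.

Form the Lagrangian:
  L(x, lambda) = (1/2) x^T Q x + c^T x + lambda^T (A x - b)
Stationarity (grad_x L = 0): Q x + c + A^T lambda = 0.
Primal feasibility: A x = b.

This gives the KKT block system:
  [ Q   A^T ] [ x     ]   [-c ]
  [ A    0  ] [ lambda ] = [ b ]

Solving the linear system:
  x*      = (-0.0419, 0.0837, 0.5628)
  lambda* = (0.2419, 1.707)
  f(x*)   = 0.8279

x* = (-0.0419, 0.0837, 0.5628), lambda* = (0.2419, 1.707)


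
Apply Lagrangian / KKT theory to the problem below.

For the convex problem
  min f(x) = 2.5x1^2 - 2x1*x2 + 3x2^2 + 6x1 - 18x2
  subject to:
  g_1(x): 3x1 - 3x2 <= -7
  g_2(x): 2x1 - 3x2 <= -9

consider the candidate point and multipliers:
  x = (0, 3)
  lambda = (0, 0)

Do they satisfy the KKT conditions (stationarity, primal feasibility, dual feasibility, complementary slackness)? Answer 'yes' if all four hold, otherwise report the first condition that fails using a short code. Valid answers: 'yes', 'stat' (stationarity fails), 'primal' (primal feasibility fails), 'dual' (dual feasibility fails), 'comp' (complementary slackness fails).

Gradient of f: grad f(x) = Q x + c = (0, 0)
Constraint values g_i(x) = a_i^T x - b_i:
  g_1((0, 3)) = -2
  g_2((0, 3)) = 0
Stationarity residual: grad f(x) + sum_i lambda_i a_i = (0, 0)
  -> stationarity OK
Primal feasibility (all g_i <= 0): OK
Dual feasibility (all lambda_i >= 0): OK
Complementary slackness (lambda_i * g_i(x) = 0 for all i): OK

Verdict: yes, KKT holds.

yes


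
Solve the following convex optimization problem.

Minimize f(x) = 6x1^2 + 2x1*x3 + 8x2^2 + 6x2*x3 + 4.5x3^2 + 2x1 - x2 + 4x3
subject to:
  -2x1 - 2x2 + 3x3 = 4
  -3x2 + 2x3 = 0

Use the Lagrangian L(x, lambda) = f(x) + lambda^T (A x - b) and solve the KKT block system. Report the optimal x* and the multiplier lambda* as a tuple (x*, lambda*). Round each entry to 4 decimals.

Form the Lagrangian:
  L(x, lambda) = (1/2) x^T Q x + c^T x + lambda^T (A x - b)
Stationarity (grad_x L = 0): Q x + c + A^T lambda = 0.
Primal feasibility: A x = b.

This gives the KKT block system:
  [ Q   A^T ] [ x     ]   [-c ]
  [ A    0  ] [ lambda ] = [ b ]

Solving the linear system:
  x*      = (-1.5575, 0.354, 0.5311)
  lambda* = (-7.8137, 7.8261)
  f(x*)   = 14.955

x* = (-1.5575, 0.354, 0.5311), lambda* = (-7.8137, 7.8261)


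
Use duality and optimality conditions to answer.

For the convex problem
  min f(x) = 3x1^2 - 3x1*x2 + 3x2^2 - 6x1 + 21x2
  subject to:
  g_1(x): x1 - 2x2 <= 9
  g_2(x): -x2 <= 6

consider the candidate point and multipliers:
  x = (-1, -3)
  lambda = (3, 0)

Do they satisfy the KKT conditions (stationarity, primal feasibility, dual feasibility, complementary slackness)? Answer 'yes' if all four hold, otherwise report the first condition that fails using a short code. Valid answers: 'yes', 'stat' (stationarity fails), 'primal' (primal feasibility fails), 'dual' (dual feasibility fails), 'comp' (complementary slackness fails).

Gradient of f: grad f(x) = Q x + c = (-3, 6)
Constraint values g_i(x) = a_i^T x - b_i:
  g_1((-1, -3)) = -4
  g_2((-1, -3)) = -3
Stationarity residual: grad f(x) + sum_i lambda_i a_i = (0, 0)
  -> stationarity OK
Primal feasibility (all g_i <= 0): OK
Dual feasibility (all lambda_i >= 0): OK
Complementary slackness (lambda_i * g_i(x) = 0 for all i): FAILS

Verdict: the first failing condition is complementary_slackness -> comp.

comp


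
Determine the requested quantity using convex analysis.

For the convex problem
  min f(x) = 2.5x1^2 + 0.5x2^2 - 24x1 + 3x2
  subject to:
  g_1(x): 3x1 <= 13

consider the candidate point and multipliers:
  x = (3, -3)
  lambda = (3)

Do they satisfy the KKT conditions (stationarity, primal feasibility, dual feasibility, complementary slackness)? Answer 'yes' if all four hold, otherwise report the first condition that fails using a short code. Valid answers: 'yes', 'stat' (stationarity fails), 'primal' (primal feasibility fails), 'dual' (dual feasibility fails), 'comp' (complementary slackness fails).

Gradient of f: grad f(x) = Q x + c = (-9, 0)
Constraint values g_i(x) = a_i^T x - b_i:
  g_1((3, -3)) = -4
Stationarity residual: grad f(x) + sum_i lambda_i a_i = (0, 0)
  -> stationarity OK
Primal feasibility (all g_i <= 0): OK
Dual feasibility (all lambda_i >= 0): OK
Complementary slackness (lambda_i * g_i(x) = 0 for all i): FAILS

Verdict: the first failing condition is complementary_slackness -> comp.

comp


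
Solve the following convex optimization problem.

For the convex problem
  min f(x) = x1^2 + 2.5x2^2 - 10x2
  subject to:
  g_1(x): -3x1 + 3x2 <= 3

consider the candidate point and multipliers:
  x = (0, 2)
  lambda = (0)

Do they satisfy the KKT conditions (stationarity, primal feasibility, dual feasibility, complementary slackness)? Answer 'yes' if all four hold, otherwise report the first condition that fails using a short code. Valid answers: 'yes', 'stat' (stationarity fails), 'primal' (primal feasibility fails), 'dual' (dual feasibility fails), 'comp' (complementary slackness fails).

Gradient of f: grad f(x) = Q x + c = (0, 0)
Constraint values g_i(x) = a_i^T x - b_i:
  g_1((0, 2)) = 3
Stationarity residual: grad f(x) + sum_i lambda_i a_i = (0, 0)
  -> stationarity OK
Primal feasibility (all g_i <= 0): FAILS
Dual feasibility (all lambda_i >= 0): OK
Complementary slackness (lambda_i * g_i(x) = 0 for all i): OK

Verdict: the first failing condition is primal_feasibility -> primal.

primal


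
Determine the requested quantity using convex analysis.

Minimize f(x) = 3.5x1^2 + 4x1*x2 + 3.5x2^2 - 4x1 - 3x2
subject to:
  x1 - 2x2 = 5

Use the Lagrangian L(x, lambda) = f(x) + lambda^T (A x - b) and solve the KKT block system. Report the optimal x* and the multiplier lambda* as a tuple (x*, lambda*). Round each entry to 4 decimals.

Form the Lagrangian:
  L(x, lambda) = (1/2) x^T Q x + c^T x + lambda^T (A x - b)
Stationarity (grad_x L = 0): Q x + c + A^T lambda = 0.
Primal feasibility: A x = b.

This gives the KKT block system:
  [ Q   A^T ] [ x     ]   [-c ]
  [ A    0  ] [ lambda ] = [ b ]

Solving the linear system:
  x*      = (1.902, -1.549)
  lambda* = (-3.1176)
  f(x*)   = 6.3137

x* = (1.902, -1.549), lambda* = (-3.1176)


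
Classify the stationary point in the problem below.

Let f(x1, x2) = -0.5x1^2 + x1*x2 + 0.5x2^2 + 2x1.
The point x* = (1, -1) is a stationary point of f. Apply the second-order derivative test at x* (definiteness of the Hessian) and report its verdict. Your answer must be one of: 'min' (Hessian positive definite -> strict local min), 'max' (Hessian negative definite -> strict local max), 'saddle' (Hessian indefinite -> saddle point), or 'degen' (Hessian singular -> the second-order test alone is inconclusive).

Compute the Hessian H = grad^2 f:
  H = [[-1, 1], [1, 1]]
Verify stationarity: grad f(x*) = H x* + g = (0, 0).
Eigenvalues of H: -1.4142, 1.4142.
Eigenvalues have mixed signs, so H is indefinite -> x* is a saddle point.

saddle


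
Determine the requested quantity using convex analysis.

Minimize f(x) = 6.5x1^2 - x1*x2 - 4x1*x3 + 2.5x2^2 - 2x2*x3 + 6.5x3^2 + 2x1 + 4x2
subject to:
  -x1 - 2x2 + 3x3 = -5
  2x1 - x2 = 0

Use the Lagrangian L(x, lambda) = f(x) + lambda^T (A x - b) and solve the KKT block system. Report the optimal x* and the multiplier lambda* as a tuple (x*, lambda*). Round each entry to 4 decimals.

Form the Lagrangian:
  L(x, lambda) = (1/2) x^T Q x + c^T x + lambda^T (A x - b)
Stationarity (grad_x L = 0): Q x + c + A^T lambda = 0.
Primal feasibility: A x = b.

This gives the KKT block system:
  [ Q   A^T ] [ x     ]   [-c ]
  [ A    0  ] [ lambda ] = [ b ]

Solving the linear system:
  x*      = (0.3324, 0.6647, -1.1127)
  lambda* = (5.7081, -2.1994)
  f(x*)   = 15.9321

x* = (0.3324, 0.6647, -1.1127), lambda* = (5.7081, -2.1994)


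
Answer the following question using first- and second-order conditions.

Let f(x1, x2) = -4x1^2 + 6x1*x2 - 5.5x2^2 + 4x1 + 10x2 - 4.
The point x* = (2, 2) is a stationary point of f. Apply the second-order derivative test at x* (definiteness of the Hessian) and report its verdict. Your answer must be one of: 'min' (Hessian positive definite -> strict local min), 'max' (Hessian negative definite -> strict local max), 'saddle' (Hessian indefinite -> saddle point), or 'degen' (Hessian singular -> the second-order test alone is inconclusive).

Compute the Hessian H = grad^2 f:
  H = [[-8, 6], [6, -11]]
Verify stationarity: grad f(x*) = H x* + g = (0, 0).
Eigenvalues of H: -15.6847, -3.3153.
Both eigenvalues < 0, so H is negative definite -> x* is a strict local max.

max


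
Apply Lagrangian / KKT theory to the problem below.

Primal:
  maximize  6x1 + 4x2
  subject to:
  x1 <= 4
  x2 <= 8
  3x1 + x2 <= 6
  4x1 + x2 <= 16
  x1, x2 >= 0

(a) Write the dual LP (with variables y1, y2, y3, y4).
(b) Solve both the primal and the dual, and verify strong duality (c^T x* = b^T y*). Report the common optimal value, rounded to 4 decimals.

The standard primal-dual pair for 'max c^T x s.t. A x <= b, x >= 0' is:
  Dual:  min b^T y  s.t.  A^T y >= c,  y >= 0.

So the dual LP is:
  minimize  4y1 + 8y2 + 6y3 + 16y4
  subject to:
    y1 + 3y3 + 4y4 >= 6
    y2 + y3 + y4 >= 4
    y1, y2, y3, y4 >= 0

Solving the primal: x* = (0, 6).
  primal value c^T x* = 24.
Solving the dual: y* = (0, 0, 4, 0).
  dual value b^T y* = 24.
Strong duality: c^T x* = b^T y*. Confirmed.

24


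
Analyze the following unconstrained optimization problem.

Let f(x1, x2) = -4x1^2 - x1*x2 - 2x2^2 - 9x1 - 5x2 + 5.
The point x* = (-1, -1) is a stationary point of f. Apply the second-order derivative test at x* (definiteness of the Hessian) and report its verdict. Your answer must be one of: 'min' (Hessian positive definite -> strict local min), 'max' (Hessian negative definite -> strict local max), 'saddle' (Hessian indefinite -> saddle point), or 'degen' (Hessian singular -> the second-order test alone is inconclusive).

Compute the Hessian H = grad^2 f:
  H = [[-8, -1], [-1, -4]]
Verify stationarity: grad f(x*) = H x* + g = (0, 0).
Eigenvalues of H: -8.2361, -3.7639.
Both eigenvalues < 0, so H is negative definite -> x* is a strict local max.

max


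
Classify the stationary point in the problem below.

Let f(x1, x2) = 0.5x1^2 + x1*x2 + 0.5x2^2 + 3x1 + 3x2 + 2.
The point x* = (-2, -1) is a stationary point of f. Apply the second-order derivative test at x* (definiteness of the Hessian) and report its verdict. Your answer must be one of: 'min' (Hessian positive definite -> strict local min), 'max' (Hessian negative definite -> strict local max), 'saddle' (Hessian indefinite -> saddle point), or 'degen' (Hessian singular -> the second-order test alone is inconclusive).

Compute the Hessian H = grad^2 f:
  H = [[1, 1], [1, 1]]
Verify stationarity: grad f(x*) = H x* + g = (0, 0).
Eigenvalues of H: 0, 2.
H has a zero eigenvalue (singular; positive semidefinite but not definite), so H is neither positive definite, negative definite, nor indefinite. The second-order test alone is inconclusive -> degen.
(Indeed, f is constant along the null direction of H through x*, so x* is not a strict local extremum.)

degen


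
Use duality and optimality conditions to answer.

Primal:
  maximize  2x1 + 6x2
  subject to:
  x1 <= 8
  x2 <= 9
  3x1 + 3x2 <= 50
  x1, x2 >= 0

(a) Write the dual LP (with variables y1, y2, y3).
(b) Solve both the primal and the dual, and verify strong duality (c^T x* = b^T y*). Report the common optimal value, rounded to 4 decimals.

The standard primal-dual pair for 'max c^T x s.t. A x <= b, x >= 0' is:
  Dual:  min b^T y  s.t.  A^T y >= c,  y >= 0.

So the dual LP is:
  minimize  8y1 + 9y2 + 50y3
  subject to:
    y1 + 3y3 >= 2
    y2 + 3y3 >= 6
    y1, y2, y3 >= 0

Solving the primal: x* = (7.6667, 9).
  primal value c^T x* = 69.3333.
Solving the dual: y* = (0, 4, 0.6667).
  dual value b^T y* = 69.3333.
Strong duality: c^T x* = b^T y*. Confirmed.

69.3333


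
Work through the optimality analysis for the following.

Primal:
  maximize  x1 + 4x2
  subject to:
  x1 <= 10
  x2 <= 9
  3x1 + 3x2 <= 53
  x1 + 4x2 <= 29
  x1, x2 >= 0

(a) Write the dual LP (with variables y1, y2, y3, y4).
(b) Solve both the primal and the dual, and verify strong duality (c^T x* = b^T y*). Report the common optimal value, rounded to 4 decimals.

The standard primal-dual pair for 'max c^T x s.t. A x <= b, x >= 0' is:
  Dual:  min b^T y  s.t.  A^T y >= c,  y >= 0.

So the dual LP is:
  minimize  10y1 + 9y2 + 53y3 + 29y4
  subject to:
    y1 + 3y3 + y4 >= 1
    y2 + 3y3 + 4y4 >= 4
    y1, y2, y3, y4 >= 0

Solving the primal: x* = (0, 7.25).
  primal value c^T x* = 29.
Solving the dual: y* = (0, 0, 0, 1).
  dual value b^T y* = 29.
Strong duality: c^T x* = b^T y*. Confirmed.

29


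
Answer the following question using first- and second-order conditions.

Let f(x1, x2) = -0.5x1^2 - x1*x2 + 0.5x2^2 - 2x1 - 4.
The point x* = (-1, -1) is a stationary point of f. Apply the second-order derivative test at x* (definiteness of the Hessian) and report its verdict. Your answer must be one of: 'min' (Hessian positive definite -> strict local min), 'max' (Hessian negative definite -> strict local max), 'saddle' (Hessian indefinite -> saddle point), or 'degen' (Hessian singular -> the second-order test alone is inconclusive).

Compute the Hessian H = grad^2 f:
  H = [[-1, -1], [-1, 1]]
Verify stationarity: grad f(x*) = H x* + g = (0, 0).
Eigenvalues of H: -1.4142, 1.4142.
Eigenvalues have mixed signs, so H is indefinite -> x* is a saddle point.

saddle


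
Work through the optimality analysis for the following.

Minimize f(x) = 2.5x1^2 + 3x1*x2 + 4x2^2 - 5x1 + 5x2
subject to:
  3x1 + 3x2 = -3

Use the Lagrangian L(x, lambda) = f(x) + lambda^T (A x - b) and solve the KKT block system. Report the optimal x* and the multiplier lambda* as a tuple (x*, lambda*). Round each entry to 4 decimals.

Form the Lagrangian:
  L(x, lambda) = (1/2) x^T Q x + c^T x + lambda^T (A x - b)
Stationarity (grad_x L = 0): Q x + c + A^T lambda = 0.
Primal feasibility: A x = b.

This gives the KKT block system:
  [ Q   A^T ] [ x     ]   [-c ]
  [ A    0  ] [ lambda ] = [ b ]

Solving the linear system:
  x*      = (0.7143, -1.7143)
  lambda* = (2.1905)
  f(x*)   = -2.7857

x* = (0.7143, -1.7143), lambda* = (2.1905)
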